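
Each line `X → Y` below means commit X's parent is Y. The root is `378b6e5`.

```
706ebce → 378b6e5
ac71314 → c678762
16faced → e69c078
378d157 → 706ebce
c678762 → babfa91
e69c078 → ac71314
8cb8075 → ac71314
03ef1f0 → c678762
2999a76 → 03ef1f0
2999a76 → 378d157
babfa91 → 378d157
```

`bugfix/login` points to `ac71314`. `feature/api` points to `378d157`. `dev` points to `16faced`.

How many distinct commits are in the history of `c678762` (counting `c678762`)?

5

Walking parent pointers from c678762: reachable set = {378b6e5, 378d157, 706ebce, babfa91, c678762}.
That is 5 commits.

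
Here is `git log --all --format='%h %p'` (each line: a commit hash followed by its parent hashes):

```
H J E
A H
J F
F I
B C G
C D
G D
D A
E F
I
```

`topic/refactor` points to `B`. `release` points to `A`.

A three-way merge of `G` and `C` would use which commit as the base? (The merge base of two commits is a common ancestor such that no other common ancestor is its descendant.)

Ancestors of G: {A, D, E, F, G, H, I, J}.
Ancestors of C: {A, C, D, E, F, H, I, J}.
Common ancestors: {A, D, E, F, H, I, J}.
Among these, D is not an ancestor of any other common ancestor — it is the merge base.

D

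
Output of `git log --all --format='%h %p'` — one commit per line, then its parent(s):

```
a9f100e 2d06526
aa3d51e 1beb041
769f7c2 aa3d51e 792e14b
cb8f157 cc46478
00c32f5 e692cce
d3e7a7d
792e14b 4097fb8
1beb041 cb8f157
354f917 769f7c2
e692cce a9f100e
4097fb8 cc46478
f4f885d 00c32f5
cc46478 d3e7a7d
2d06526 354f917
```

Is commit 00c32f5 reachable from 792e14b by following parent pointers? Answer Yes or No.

No

Ancestors of 792e14b: {4097fb8, 792e14b, cc46478, d3e7a7d}.
00c32f5 is not in that set, so it is not an ancestor of 792e14b.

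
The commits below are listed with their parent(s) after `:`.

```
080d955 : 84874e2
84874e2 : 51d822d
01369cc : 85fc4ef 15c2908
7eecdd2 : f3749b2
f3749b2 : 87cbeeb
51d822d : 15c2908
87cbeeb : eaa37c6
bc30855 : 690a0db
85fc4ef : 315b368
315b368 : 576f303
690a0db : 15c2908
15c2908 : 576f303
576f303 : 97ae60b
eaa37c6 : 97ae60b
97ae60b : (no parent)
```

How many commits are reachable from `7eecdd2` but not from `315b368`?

4

Reachable from 7eecdd2: {7eecdd2, 87cbeeb, 97ae60b, eaa37c6, f3749b2}.
Reachable from 315b368: {315b368, 576f303, 97ae60b}.
In 7eecdd2's history but not 315b368's: {7eecdd2, 87cbeeb, eaa37c6, f3749b2} — 4 commits.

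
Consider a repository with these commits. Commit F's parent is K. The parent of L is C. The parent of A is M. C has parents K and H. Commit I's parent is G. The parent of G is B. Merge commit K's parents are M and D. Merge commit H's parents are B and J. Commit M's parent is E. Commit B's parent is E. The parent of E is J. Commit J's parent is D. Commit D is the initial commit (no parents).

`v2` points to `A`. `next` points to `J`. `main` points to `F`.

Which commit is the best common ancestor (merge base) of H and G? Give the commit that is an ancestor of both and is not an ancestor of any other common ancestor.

Ancestors of H: {B, D, E, H, J}.
Ancestors of G: {B, D, E, G, J}.
Common ancestors: {B, D, E, J}.
Among these, B is not an ancestor of any other common ancestor — it is the merge base.

B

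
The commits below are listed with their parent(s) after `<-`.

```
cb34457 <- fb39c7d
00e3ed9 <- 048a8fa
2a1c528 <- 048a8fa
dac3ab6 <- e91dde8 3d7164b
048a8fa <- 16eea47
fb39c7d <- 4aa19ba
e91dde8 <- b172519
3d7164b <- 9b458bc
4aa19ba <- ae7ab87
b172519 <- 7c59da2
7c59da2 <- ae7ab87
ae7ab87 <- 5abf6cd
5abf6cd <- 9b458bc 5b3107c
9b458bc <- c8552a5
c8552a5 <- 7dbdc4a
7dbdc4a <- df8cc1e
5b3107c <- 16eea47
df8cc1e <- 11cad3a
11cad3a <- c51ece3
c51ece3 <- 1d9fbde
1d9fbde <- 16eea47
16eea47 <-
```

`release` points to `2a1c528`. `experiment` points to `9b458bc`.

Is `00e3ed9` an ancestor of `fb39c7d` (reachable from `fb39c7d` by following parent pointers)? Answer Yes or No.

No

Ancestors of fb39c7d: {11cad3a, 16eea47, 1d9fbde, 4aa19ba, 5abf6cd, 5b3107c, 7dbdc4a, 9b458bc, ae7ab87, c51ece3, c8552a5, df8cc1e, fb39c7d}.
00e3ed9 is not in that set, so it is not an ancestor of fb39c7d.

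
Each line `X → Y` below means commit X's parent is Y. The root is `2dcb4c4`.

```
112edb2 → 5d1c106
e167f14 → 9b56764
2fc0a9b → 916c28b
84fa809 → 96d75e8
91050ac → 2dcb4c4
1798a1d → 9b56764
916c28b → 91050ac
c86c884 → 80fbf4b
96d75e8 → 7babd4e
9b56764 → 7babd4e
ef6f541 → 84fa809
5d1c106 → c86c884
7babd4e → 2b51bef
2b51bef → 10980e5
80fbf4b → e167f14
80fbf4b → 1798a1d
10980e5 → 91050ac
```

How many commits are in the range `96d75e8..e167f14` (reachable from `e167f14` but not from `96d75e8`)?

2

Reachable from e167f14: {10980e5, 2b51bef, 2dcb4c4, 7babd4e, 91050ac, 9b56764, e167f14}.
Reachable from 96d75e8: {10980e5, 2b51bef, 2dcb4c4, 7babd4e, 91050ac, 96d75e8}.
In e167f14's history but not 96d75e8's: {9b56764, e167f14} — 2 commits.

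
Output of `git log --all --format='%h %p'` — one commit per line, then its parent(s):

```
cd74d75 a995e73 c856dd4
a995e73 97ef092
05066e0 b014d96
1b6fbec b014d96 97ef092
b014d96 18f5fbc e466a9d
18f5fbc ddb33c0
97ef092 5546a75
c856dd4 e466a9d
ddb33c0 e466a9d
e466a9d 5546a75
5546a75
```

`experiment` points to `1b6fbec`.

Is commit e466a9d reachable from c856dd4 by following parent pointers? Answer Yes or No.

Yes

Ancestors of c856dd4 (commits reachable by following parents): {5546a75, c856dd4, e466a9d}.
e466a9d is in that set, so it is an ancestor of c856dd4.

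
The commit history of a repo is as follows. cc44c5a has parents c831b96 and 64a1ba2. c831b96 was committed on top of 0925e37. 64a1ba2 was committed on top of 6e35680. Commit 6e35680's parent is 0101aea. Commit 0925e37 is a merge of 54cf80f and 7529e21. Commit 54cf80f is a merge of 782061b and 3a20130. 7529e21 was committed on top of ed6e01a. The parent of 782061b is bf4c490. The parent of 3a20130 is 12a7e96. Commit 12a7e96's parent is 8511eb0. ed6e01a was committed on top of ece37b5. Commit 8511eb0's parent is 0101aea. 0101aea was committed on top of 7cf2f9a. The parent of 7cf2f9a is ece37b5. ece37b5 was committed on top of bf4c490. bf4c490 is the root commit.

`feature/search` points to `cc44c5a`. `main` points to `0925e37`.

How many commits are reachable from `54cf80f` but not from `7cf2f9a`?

Reachable from 54cf80f: {0101aea, 12a7e96, 3a20130, 54cf80f, 782061b, 7cf2f9a, 8511eb0, bf4c490, ece37b5}.
Reachable from 7cf2f9a: {7cf2f9a, bf4c490, ece37b5}.
In 54cf80f's history but not 7cf2f9a's: {0101aea, 12a7e96, 3a20130, 54cf80f, 782061b, 8511eb0} — 6 commits.

6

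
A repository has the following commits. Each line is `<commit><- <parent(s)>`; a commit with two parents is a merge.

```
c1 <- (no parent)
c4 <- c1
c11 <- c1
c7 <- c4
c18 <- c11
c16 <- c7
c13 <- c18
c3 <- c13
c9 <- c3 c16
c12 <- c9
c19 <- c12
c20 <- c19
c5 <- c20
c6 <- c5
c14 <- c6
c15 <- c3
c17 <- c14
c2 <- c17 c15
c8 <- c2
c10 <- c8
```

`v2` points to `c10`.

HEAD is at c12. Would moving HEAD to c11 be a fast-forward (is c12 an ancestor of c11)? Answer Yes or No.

No

A fast-forward from c12 to c11 is possible iff c12 is an ancestor of c11.
Ancestors of c11: {c1, c11}.
c12 is not among them, so fast-forward is not possible.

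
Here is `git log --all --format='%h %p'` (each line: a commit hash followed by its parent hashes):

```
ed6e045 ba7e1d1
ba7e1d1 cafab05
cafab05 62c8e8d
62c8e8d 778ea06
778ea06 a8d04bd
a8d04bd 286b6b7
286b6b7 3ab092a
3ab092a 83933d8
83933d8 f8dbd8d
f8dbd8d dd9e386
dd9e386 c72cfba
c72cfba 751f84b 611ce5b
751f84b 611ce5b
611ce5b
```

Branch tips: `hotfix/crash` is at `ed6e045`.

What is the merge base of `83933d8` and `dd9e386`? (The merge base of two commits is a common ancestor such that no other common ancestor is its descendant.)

dd9e386

Ancestors of 83933d8: {611ce5b, 751f84b, 83933d8, c72cfba, dd9e386, f8dbd8d}.
Ancestors of dd9e386: {611ce5b, 751f84b, c72cfba, dd9e386}.
Common ancestors: {611ce5b, 751f84b, c72cfba, dd9e386}.
Among these, dd9e386 is not an ancestor of any other common ancestor — it is the merge base.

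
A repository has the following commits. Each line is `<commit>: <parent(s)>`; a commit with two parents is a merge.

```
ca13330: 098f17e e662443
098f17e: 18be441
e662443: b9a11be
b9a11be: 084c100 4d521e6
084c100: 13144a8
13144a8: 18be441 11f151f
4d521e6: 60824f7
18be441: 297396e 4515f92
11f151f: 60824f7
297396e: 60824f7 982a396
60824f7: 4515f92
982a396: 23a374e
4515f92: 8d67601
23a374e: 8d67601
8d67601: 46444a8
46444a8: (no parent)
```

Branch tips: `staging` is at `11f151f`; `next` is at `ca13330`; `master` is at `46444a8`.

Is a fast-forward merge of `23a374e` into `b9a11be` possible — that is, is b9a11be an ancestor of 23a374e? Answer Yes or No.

No

A fast-forward from b9a11be to 23a374e is possible iff b9a11be is an ancestor of 23a374e.
Ancestors of 23a374e: {23a374e, 46444a8, 8d67601}.
b9a11be is not among them, so fast-forward is not possible.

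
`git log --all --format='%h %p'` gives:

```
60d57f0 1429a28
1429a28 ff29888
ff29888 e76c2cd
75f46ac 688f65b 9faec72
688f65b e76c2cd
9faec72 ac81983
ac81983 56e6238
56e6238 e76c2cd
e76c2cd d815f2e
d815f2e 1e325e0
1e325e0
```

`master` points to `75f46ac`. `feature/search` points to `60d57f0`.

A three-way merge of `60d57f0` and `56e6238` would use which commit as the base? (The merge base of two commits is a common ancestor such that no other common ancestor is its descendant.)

Ancestors of 60d57f0: {1429a28, 1e325e0, 60d57f0, d815f2e, e76c2cd, ff29888}.
Ancestors of 56e6238: {1e325e0, 56e6238, d815f2e, e76c2cd}.
Common ancestors: {1e325e0, d815f2e, e76c2cd}.
Among these, e76c2cd is not an ancestor of any other common ancestor — it is the merge base.

e76c2cd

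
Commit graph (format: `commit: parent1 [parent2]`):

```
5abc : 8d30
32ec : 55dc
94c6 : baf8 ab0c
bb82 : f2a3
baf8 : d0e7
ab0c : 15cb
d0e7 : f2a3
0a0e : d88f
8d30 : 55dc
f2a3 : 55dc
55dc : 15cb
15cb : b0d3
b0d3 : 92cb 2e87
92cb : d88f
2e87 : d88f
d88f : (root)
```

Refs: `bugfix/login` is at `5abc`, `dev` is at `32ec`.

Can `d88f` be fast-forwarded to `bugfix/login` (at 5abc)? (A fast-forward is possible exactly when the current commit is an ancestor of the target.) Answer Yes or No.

A fast-forward from d88f to 5abc is possible iff d88f is an ancestor of 5abc.
Ancestors of 5abc: {15cb, 2e87, 55dc, 5abc, 8d30, 92cb, b0d3, d88f}.
d88f is among them, so fast-forward is possible.

Yes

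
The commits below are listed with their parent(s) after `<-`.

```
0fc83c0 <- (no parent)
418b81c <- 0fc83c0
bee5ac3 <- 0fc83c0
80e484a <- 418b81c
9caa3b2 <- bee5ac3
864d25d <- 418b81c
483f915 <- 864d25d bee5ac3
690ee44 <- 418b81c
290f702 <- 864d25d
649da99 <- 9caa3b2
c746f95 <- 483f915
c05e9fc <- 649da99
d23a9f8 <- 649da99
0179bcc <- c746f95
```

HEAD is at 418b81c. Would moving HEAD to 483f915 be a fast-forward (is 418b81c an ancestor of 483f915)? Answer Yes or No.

A fast-forward from 418b81c to 483f915 is possible iff 418b81c is an ancestor of 483f915.
Ancestors of 483f915: {0fc83c0, 418b81c, 483f915, 864d25d, bee5ac3}.
418b81c is among them, so fast-forward is possible.

Yes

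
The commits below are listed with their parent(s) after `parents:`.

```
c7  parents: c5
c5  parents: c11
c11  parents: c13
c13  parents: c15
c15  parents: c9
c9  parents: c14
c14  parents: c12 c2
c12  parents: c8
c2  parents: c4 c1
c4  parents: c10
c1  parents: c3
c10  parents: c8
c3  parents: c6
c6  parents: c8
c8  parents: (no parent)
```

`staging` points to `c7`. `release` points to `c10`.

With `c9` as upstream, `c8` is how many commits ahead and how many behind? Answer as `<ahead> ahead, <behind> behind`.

0 ahead, 9 behind

Reachable from c8: {c8}.
Reachable from c9: {c1, c10, c12, c14, c2, c3, c4, c6, c8, c9}.
Only in c8's history (ahead): {} — 0.
Only in c9's history (behind): {c1, c10, c12, c14, c2, c3, c4, c6, c9} — 9.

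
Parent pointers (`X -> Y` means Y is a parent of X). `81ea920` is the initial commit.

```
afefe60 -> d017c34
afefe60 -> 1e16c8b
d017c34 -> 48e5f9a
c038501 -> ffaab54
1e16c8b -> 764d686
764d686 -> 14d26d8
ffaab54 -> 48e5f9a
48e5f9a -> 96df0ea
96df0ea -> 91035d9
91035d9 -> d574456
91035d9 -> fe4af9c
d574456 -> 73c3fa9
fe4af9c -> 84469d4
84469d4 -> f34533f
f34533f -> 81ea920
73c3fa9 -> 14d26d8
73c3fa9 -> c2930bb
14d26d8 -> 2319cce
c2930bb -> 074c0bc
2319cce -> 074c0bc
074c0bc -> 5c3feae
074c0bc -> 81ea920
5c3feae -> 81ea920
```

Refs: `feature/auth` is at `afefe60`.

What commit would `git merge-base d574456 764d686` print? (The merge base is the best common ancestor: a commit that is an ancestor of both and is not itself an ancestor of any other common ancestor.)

14d26d8

Ancestors of d574456: {074c0bc, 14d26d8, 2319cce, 5c3feae, 73c3fa9, 81ea920, c2930bb, d574456}.
Ancestors of 764d686: {074c0bc, 14d26d8, 2319cce, 5c3feae, 764d686, 81ea920}.
Common ancestors: {074c0bc, 14d26d8, 2319cce, 5c3feae, 81ea920}.
Among these, 14d26d8 is not an ancestor of any other common ancestor — it is the merge base.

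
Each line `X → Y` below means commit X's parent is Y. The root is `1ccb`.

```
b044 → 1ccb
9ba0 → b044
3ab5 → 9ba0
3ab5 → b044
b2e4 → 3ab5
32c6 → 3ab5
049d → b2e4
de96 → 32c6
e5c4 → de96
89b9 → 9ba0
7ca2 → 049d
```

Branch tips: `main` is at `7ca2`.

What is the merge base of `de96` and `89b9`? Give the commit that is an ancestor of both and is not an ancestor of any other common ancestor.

9ba0

Ancestors of de96: {1ccb, 32c6, 3ab5, 9ba0, b044, de96}.
Ancestors of 89b9: {1ccb, 89b9, 9ba0, b044}.
Common ancestors: {1ccb, 9ba0, b044}.
Among these, 9ba0 is not an ancestor of any other common ancestor — it is the merge base.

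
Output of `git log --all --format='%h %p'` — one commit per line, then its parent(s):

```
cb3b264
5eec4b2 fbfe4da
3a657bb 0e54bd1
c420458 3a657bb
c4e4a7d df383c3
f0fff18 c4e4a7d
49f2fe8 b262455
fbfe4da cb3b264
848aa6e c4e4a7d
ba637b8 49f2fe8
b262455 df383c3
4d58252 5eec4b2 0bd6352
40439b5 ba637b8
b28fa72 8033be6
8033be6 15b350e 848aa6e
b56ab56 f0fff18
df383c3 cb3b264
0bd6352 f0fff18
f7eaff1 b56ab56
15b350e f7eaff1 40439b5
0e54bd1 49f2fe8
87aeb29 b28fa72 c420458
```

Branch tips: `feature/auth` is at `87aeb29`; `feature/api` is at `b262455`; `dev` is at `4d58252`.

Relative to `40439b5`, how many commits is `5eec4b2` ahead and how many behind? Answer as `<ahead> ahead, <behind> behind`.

Reachable from 5eec4b2: {5eec4b2, cb3b264, fbfe4da}.
Reachable from 40439b5: {40439b5, 49f2fe8, b262455, ba637b8, cb3b264, df383c3}.
Only in 5eec4b2's history (ahead): {5eec4b2, fbfe4da} — 2.
Only in 40439b5's history (behind): {40439b5, 49f2fe8, b262455, ba637b8, df383c3} — 5.

2 ahead, 5 behind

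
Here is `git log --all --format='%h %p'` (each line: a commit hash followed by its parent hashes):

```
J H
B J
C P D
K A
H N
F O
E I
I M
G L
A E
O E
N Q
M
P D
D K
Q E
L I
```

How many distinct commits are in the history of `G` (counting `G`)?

Walking parent pointers from G: reachable set = {G, I, L, M}.
That is 4 commits.

4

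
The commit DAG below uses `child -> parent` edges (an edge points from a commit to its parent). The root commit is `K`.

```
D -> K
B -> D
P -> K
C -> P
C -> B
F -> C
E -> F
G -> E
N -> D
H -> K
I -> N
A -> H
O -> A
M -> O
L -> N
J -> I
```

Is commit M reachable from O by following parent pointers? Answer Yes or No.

Ancestors of O: {A, H, K, O}.
M is not in that set, so it is not an ancestor of O.

No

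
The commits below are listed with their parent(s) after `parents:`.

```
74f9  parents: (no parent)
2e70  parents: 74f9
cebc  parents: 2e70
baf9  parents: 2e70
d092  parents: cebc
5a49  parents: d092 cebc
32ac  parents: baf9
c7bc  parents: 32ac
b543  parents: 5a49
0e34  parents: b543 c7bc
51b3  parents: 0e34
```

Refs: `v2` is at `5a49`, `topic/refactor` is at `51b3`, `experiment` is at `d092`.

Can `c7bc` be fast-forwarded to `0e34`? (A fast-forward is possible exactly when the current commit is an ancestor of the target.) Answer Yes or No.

Yes

A fast-forward from c7bc to 0e34 is possible iff c7bc is an ancestor of 0e34.
Ancestors of 0e34: {0e34, 2e70, 32ac, 5a49, 74f9, b543, baf9, c7bc, cebc, d092}.
c7bc is among them, so fast-forward is possible.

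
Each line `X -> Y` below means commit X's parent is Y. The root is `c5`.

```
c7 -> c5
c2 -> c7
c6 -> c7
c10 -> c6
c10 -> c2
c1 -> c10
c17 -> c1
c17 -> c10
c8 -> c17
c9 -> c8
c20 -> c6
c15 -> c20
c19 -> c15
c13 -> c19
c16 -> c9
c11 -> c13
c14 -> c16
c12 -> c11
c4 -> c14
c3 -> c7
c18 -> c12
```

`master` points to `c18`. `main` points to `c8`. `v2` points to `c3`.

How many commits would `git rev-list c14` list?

11

Walking parent pointers from c14: reachable set = {c1, c10, c14, c16, c17, c2, c5, c6, c7, c8, c9}.
That is 11 commits.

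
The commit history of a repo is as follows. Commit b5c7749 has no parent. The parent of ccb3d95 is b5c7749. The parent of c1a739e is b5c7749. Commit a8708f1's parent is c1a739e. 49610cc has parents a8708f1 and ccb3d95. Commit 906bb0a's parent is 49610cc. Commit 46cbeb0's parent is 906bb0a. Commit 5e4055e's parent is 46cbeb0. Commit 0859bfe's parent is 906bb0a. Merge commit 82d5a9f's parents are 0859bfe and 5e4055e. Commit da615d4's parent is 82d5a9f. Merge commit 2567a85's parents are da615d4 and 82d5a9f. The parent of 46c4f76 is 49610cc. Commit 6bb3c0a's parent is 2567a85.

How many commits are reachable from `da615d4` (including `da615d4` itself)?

11

Walking parent pointers from da615d4: reachable set = {0859bfe, 46cbeb0, 49610cc, 5e4055e, 82d5a9f, 906bb0a, a8708f1, b5c7749, c1a739e, ccb3d95, da615d4}.
That is 11 commits.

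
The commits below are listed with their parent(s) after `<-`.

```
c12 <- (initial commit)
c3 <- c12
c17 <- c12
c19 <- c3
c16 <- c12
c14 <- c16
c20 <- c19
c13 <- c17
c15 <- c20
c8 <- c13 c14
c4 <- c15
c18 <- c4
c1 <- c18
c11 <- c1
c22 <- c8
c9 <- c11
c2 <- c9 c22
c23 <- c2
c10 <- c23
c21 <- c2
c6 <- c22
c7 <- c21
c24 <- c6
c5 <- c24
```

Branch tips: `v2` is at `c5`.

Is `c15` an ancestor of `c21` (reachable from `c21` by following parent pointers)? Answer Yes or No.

Yes

Ancestors of c21 (commits reachable by following parents): {c1, c11, c12, c13, c14, c15, c16, c17, c18, c19, c2, c20, c21, c22, c3, c4, c8, c9}.
c15 is in that set, so it is an ancestor of c21.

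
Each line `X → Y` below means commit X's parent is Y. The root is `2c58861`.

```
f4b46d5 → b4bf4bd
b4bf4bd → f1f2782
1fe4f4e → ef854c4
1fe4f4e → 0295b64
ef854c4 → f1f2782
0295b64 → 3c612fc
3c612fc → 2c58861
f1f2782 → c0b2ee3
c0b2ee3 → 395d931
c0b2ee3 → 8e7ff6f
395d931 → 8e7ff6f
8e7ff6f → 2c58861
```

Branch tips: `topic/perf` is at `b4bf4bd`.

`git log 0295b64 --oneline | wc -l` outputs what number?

3

Walking parent pointers from 0295b64: reachable set = {0295b64, 2c58861, 3c612fc}.
That is 3 commits.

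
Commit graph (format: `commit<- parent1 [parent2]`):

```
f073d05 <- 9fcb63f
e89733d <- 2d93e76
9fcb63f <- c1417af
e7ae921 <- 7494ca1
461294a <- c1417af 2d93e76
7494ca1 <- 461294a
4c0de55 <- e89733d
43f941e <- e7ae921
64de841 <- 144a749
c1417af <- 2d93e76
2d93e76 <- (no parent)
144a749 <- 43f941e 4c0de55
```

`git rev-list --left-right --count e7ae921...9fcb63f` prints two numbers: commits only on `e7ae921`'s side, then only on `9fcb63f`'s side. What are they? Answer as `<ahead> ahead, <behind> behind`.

Reachable from e7ae921: {2d93e76, 461294a, 7494ca1, c1417af, e7ae921}.
Reachable from 9fcb63f: {2d93e76, 9fcb63f, c1417af}.
Only in e7ae921's history (ahead): {461294a, 7494ca1, e7ae921} — 3.
Only in 9fcb63f's history (behind): {9fcb63f} — 1.

3 ahead, 1 behind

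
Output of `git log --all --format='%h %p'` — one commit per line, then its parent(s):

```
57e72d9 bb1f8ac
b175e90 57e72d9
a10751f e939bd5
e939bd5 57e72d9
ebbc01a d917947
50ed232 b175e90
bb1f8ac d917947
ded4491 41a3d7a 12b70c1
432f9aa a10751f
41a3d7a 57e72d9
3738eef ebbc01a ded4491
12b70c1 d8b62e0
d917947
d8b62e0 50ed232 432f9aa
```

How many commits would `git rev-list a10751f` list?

Walking parent pointers from a10751f: reachable set = {57e72d9, a10751f, bb1f8ac, d917947, e939bd5}.
That is 5 commits.

5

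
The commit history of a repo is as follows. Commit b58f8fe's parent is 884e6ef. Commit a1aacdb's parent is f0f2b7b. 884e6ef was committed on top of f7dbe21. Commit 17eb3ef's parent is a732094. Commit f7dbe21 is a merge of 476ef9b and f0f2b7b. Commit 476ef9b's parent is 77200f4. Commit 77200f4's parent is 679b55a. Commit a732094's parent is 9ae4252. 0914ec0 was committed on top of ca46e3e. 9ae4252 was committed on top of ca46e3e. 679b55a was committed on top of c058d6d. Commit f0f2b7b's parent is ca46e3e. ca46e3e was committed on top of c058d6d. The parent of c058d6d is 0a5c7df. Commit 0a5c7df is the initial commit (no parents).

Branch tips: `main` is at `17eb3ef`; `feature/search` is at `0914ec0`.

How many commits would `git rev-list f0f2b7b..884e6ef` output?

5

Reachable from 884e6ef: {0a5c7df, 476ef9b, 679b55a, 77200f4, 884e6ef, c058d6d, ca46e3e, f0f2b7b, f7dbe21}.
Reachable from f0f2b7b: {0a5c7df, c058d6d, ca46e3e, f0f2b7b}.
In 884e6ef's history but not f0f2b7b's: {476ef9b, 679b55a, 77200f4, 884e6ef, f7dbe21} — 5 commits.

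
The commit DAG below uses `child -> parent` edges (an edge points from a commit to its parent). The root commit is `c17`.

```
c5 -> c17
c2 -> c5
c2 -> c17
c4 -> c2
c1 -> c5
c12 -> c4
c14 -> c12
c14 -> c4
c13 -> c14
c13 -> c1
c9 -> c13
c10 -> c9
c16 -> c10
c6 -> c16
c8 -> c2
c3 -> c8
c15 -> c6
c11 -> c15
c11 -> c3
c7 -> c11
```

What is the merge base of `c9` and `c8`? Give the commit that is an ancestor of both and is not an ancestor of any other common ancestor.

Ancestors of c9: {c1, c12, c13, c14, c17, c2, c4, c5, c9}.
Ancestors of c8: {c17, c2, c5, c8}.
Common ancestors: {c17, c2, c5}.
Among these, c2 is not an ancestor of any other common ancestor — it is the merge base.

c2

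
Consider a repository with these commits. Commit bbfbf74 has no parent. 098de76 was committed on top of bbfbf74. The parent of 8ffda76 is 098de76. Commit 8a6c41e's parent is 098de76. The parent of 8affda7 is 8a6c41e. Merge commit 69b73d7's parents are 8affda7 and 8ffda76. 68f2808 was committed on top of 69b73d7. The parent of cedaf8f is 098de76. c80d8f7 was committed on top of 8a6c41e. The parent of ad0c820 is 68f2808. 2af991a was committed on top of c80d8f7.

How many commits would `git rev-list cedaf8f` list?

Walking parent pointers from cedaf8f: reachable set = {098de76, bbfbf74, cedaf8f}.
That is 3 commits.

3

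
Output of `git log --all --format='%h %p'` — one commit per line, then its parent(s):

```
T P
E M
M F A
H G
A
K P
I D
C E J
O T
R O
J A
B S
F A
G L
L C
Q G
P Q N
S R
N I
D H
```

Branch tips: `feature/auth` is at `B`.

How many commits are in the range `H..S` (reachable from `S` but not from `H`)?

9

Reachable from S: {A, C, D, E, F, G, H, I, J, L, M, N, O, P, Q, R, S, T}.
Reachable from H: {A, C, E, F, G, H, J, L, M}.
In S's history but not H's: {D, I, N, O, P, Q, R, S, T} — 9 commits.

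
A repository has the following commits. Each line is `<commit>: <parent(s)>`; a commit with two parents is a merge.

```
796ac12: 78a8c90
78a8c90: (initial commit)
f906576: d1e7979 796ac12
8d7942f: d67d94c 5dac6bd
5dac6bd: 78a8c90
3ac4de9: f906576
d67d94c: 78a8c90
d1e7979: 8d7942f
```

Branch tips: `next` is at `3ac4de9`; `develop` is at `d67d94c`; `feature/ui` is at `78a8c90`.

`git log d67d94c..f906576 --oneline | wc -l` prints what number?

Reachable from f906576: {5dac6bd, 78a8c90, 796ac12, 8d7942f, d1e7979, d67d94c, f906576}.
Reachable from d67d94c: {78a8c90, d67d94c}.
In f906576's history but not d67d94c's: {5dac6bd, 796ac12, 8d7942f, d1e7979, f906576} — 5 commits.

5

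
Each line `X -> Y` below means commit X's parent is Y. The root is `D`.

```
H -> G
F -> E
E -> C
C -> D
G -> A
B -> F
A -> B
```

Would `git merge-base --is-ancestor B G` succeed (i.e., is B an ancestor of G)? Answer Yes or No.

Ancestors of G (commits reachable by following parents): {A, B, C, D, E, F, G}.
B is in that set, so it is an ancestor of G.

Yes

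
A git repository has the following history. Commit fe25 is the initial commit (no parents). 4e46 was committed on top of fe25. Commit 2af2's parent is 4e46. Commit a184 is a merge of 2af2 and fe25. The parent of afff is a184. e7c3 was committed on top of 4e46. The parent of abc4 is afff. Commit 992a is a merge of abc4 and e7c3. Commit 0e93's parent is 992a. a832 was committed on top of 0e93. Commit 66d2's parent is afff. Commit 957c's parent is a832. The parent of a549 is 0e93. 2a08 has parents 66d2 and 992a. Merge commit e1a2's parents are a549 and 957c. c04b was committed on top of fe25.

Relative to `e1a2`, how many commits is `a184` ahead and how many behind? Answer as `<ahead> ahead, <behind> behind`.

Reachable from a184: {2af2, 4e46, a184, fe25}.
Reachable from e1a2: {0e93, 2af2, 4e46, 957c, 992a, a184, a549, a832, abc4, afff, e1a2, e7c3, fe25}.
Only in a184's history (ahead): {} — 0.
Only in e1a2's history (behind): {0e93, 957c, 992a, a549, a832, abc4, afff, e1a2, e7c3} — 9.

0 ahead, 9 behind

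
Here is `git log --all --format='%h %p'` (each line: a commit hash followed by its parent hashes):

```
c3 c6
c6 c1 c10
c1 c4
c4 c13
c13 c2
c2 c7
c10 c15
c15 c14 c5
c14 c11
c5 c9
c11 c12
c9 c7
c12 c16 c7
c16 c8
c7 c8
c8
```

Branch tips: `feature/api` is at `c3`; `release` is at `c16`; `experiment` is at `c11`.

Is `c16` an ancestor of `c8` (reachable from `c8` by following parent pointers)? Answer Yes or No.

No

Ancestors of c8: {c8}.
c16 is not in that set, so it is not an ancestor of c8.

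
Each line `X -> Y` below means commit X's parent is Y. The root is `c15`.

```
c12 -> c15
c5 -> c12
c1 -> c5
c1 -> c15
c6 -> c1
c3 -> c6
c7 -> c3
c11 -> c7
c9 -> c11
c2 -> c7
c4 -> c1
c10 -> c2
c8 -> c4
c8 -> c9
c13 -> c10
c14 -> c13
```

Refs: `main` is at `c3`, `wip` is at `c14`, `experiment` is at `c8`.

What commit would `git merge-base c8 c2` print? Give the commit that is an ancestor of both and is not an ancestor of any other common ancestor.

c7

Ancestors of c8: {c1, c11, c12, c15, c3, c4, c5, c6, c7, c8, c9}.
Ancestors of c2: {c1, c12, c15, c2, c3, c5, c6, c7}.
Common ancestors: {c1, c12, c15, c3, c5, c6, c7}.
Among these, c7 is not an ancestor of any other common ancestor — it is the merge base.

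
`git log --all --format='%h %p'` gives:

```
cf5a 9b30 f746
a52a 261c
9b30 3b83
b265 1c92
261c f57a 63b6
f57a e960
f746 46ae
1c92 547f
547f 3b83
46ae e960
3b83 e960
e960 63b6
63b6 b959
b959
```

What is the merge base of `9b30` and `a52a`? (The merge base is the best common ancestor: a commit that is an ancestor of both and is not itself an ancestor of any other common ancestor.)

e960

Ancestors of 9b30: {3b83, 63b6, 9b30, b959, e960}.
Ancestors of a52a: {261c, 63b6, a52a, b959, e960, f57a}.
Common ancestors: {63b6, b959, e960}.
Among these, e960 is not an ancestor of any other common ancestor — it is the merge base.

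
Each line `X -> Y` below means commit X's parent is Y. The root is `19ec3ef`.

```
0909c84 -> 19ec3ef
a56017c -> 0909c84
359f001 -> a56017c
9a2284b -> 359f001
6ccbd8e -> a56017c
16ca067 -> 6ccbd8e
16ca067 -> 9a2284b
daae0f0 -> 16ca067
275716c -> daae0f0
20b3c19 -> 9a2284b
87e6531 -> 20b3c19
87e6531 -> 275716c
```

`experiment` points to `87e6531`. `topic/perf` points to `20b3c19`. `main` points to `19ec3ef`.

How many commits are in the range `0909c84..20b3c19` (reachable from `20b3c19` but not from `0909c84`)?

Reachable from 20b3c19: {0909c84, 19ec3ef, 20b3c19, 359f001, 9a2284b, a56017c}.
Reachable from 0909c84: {0909c84, 19ec3ef}.
In 20b3c19's history but not 0909c84's: {20b3c19, 359f001, 9a2284b, a56017c} — 4 commits.

4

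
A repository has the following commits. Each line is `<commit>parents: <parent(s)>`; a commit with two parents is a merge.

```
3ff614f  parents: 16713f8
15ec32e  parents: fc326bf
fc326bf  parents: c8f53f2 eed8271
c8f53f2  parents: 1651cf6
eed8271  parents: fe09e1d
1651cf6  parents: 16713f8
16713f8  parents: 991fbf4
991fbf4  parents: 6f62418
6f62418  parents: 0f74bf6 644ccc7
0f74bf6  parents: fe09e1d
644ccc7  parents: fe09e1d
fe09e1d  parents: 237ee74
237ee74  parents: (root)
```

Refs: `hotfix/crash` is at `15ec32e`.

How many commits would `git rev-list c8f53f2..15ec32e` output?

3

Reachable from 15ec32e: {0f74bf6, 15ec32e, 1651cf6, 16713f8, 237ee74, 644ccc7, 6f62418, 991fbf4, c8f53f2, eed8271, fc326bf, fe09e1d}.
Reachable from c8f53f2: {0f74bf6, 1651cf6, 16713f8, 237ee74, 644ccc7, 6f62418, 991fbf4, c8f53f2, fe09e1d}.
In 15ec32e's history but not c8f53f2's: {15ec32e, eed8271, fc326bf} — 3 commits.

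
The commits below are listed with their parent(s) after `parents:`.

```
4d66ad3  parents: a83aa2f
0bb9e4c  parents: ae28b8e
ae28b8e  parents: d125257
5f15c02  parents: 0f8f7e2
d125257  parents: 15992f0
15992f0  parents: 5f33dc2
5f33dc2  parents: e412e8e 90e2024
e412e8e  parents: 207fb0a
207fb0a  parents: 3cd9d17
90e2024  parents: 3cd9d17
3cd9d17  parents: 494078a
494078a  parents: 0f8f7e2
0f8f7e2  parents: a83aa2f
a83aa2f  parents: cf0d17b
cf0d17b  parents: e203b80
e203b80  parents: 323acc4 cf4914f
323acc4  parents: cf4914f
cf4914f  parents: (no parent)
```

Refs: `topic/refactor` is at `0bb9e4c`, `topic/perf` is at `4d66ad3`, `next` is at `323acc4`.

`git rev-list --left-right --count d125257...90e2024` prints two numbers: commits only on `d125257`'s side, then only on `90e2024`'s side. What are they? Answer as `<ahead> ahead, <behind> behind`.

Reachable from d125257: {0f8f7e2, 15992f0, 207fb0a, 323acc4, 3cd9d17, 494078a, 5f33dc2, 90e2024, a83aa2f, cf0d17b, cf4914f, d125257, e203b80, e412e8e}.
Reachable from 90e2024: {0f8f7e2, 323acc4, 3cd9d17, 494078a, 90e2024, a83aa2f, cf0d17b, cf4914f, e203b80}.
Only in d125257's history (ahead): {15992f0, 207fb0a, 5f33dc2, d125257, e412e8e} — 5.
Only in 90e2024's history (behind): {} — 0.

5 ahead, 0 behind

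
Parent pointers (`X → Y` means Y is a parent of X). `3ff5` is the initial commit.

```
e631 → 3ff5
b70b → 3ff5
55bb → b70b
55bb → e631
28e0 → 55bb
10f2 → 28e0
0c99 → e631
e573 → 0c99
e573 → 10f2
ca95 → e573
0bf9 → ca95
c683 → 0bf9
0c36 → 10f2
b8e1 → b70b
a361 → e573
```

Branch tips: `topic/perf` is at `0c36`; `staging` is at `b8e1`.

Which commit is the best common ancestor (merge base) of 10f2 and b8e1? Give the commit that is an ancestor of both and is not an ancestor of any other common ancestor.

Ancestors of 10f2: {10f2, 28e0, 3ff5, 55bb, b70b, e631}.
Ancestors of b8e1: {3ff5, b70b, b8e1}.
Common ancestors: {3ff5, b70b}.
Among these, b70b is not an ancestor of any other common ancestor — it is the merge base.

b70b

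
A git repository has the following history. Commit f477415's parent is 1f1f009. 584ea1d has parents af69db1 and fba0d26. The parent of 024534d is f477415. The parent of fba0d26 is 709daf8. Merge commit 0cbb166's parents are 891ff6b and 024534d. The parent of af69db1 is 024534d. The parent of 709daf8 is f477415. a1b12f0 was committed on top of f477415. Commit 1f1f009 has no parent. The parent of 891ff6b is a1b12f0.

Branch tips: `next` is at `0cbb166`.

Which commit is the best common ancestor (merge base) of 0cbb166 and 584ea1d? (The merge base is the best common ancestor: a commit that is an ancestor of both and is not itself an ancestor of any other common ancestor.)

Ancestors of 0cbb166: {024534d, 0cbb166, 1f1f009, 891ff6b, a1b12f0, f477415}.
Ancestors of 584ea1d: {024534d, 1f1f009, 584ea1d, 709daf8, af69db1, f477415, fba0d26}.
Common ancestors: {024534d, 1f1f009, f477415}.
Among these, 024534d is not an ancestor of any other common ancestor — it is the merge base.

024534d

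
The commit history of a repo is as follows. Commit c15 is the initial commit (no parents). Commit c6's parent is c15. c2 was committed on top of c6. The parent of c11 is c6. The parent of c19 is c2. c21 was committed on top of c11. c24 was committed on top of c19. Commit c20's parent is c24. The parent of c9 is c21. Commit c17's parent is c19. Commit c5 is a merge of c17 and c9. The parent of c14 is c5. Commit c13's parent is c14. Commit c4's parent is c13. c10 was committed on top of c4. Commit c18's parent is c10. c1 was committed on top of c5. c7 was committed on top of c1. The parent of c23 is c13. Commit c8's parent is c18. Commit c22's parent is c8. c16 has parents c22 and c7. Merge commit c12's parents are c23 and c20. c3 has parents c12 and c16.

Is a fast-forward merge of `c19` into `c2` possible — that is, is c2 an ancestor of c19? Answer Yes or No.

A fast-forward from c2 to c19 is possible iff c2 is an ancestor of c19.
Ancestors of c19: {c15, c19, c2, c6}.
c2 is among them, so fast-forward is possible.

Yes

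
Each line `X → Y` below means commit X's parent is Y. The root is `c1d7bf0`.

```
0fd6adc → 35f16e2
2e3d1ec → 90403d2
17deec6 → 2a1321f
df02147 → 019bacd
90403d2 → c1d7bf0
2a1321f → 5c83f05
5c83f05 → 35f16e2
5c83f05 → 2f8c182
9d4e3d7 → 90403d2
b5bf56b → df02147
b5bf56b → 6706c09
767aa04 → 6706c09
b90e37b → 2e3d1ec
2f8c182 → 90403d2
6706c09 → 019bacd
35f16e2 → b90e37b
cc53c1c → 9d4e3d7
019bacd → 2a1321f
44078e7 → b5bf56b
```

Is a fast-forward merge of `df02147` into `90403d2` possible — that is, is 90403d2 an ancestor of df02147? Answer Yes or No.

Yes

A fast-forward from 90403d2 to df02147 is possible iff 90403d2 is an ancestor of df02147.
Ancestors of df02147: {019bacd, 2a1321f, 2e3d1ec, 2f8c182, 35f16e2, 5c83f05, 90403d2, b90e37b, c1d7bf0, df02147}.
90403d2 is among them, so fast-forward is possible.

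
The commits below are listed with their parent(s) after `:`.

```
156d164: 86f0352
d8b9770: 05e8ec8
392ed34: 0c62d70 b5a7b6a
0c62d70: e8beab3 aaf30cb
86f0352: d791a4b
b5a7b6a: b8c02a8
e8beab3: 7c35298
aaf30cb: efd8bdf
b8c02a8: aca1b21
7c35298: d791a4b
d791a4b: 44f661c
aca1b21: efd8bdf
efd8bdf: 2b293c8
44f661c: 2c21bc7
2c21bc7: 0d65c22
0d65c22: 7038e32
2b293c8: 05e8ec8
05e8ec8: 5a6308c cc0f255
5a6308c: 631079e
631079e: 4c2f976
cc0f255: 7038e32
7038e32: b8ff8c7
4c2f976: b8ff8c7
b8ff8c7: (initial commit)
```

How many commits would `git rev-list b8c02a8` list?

Walking parent pointers from b8c02a8: reachable set = {05e8ec8, 2b293c8, 4c2f976, 5a6308c, 631079e, 7038e32, aca1b21, b8c02a8, b8ff8c7, cc0f255, efd8bdf}.
That is 11 commits.

11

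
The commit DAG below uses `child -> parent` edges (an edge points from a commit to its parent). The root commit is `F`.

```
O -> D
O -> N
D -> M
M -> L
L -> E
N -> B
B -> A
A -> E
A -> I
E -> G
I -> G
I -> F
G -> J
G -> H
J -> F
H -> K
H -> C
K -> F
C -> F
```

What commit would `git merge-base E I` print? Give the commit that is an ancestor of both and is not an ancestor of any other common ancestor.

Ancestors of E: {C, E, F, G, H, J, K}.
Ancestors of I: {C, F, G, H, I, J, K}.
Common ancestors: {C, F, G, H, J, K}.
Among these, G is not an ancestor of any other common ancestor — it is the merge base.

G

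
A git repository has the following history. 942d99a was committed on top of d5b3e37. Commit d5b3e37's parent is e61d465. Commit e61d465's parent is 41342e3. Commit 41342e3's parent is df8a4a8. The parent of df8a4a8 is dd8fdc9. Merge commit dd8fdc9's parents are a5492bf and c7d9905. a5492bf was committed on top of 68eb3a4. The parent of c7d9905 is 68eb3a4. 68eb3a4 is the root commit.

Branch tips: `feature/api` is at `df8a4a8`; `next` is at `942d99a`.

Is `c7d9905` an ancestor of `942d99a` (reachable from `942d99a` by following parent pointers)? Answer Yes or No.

Ancestors of 942d99a (commits reachable by following parents): {41342e3, 68eb3a4, 942d99a, a5492bf, c7d9905, d5b3e37, dd8fdc9, df8a4a8, e61d465}.
c7d9905 is in that set, so it is an ancestor of 942d99a.

Yes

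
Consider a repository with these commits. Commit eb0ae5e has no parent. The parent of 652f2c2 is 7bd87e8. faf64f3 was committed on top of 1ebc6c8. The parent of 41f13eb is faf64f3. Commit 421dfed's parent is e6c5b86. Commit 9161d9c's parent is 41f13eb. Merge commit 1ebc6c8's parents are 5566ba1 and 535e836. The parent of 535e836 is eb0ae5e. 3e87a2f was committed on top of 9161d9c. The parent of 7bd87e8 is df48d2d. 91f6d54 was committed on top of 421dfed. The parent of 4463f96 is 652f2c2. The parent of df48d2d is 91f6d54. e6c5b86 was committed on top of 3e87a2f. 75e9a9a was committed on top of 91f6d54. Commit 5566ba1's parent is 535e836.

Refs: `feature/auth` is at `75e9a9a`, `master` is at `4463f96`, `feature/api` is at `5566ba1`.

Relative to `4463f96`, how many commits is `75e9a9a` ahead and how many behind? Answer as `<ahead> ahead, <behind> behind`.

Reachable from 75e9a9a: {1ebc6c8, 3e87a2f, 41f13eb, 421dfed, 535e836, 5566ba1, 75e9a9a, 9161d9c, 91f6d54, e6c5b86, eb0ae5e, faf64f3}.
Reachable from 4463f96: {1ebc6c8, 3e87a2f, 41f13eb, 421dfed, 4463f96, 535e836, 5566ba1, 652f2c2, 7bd87e8, 9161d9c, 91f6d54, df48d2d, e6c5b86, eb0ae5e, faf64f3}.
Only in 75e9a9a's history (ahead): {75e9a9a} — 1.
Only in 4463f96's history (behind): {4463f96, 652f2c2, 7bd87e8, df48d2d} — 4.

1 ahead, 4 behind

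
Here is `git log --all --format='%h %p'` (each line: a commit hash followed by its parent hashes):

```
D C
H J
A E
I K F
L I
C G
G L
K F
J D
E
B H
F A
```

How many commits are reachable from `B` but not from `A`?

Reachable from B: {A, B, C, D, E, F, G, H, I, J, K, L}.
Reachable from A: {A, E}.
In B's history but not A's: {B, C, D, F, G, H, I, J, K, L} — 10 commits.

10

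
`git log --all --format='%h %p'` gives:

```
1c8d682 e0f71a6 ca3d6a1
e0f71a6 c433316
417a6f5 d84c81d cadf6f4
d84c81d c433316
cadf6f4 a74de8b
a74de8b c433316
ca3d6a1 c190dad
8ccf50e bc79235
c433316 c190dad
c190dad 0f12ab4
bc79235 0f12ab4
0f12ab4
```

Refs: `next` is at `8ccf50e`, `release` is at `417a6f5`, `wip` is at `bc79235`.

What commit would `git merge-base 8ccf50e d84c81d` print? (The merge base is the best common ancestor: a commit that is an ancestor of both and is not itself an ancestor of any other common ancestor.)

0f12ab4

Ancestors of 8ccf50e: {0f12ab4, 8ccf50e, bc79235}.
Ancestors of d84c81d: {0f12ab4, c190dad, c433316, d84c81d}.
Common ancestors: {0f12ab4}.
The only common ancestor is 0f12ab4, so it is the merge base.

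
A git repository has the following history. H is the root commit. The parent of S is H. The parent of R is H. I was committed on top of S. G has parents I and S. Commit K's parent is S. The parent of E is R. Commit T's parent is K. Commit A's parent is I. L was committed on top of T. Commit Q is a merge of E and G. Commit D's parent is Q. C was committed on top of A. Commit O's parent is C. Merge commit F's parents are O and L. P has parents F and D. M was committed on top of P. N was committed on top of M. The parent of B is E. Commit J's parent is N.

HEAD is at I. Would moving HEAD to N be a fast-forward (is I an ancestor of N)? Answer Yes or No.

Yes

A fast-forward from I to N is possible iff I is an ancestor of N.
Ancestors of N: {A, C, D, E, F, G, H, I, K, L, M, N, O, P, Q, R, S, T}.
I is among them, so fast-forward is possible.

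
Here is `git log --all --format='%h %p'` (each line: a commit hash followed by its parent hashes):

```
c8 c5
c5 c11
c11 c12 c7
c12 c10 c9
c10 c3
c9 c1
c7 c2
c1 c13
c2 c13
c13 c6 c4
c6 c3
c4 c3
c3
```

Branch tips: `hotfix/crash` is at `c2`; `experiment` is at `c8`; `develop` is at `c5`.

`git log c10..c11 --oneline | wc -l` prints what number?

Reachable from c11: {c1, c10, c11, c12, c13, c2, c3, c4, c6, c7, c9}.
Reachable from c10: {c10, c3}.
In c11's history but not c10's: {c1, c11, c12, c13, c2, c4, c6, c7, c9} — 9 commits.

9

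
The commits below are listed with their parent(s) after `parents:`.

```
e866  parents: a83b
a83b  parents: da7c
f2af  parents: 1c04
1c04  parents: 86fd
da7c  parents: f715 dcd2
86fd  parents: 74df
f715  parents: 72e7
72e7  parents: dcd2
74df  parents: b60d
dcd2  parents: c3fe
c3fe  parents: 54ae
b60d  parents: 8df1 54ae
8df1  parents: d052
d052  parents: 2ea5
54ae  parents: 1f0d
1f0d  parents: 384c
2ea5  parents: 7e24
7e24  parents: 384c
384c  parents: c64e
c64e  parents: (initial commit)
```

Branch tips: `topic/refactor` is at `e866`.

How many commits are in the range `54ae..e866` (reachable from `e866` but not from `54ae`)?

7

Reachable from e866: {1f0d, 384c, 54ae, 72e7, a83b, c3fe, c64e, da7c, dcd2, e866, f715}.
Reachable from 54ae: {1f0d, 384c, 54ae, c64e}.
In e866's history but not 54ae's: {72e7, a83b, c3fe, da7c, dcd2, e866, f715} — 7 commits.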